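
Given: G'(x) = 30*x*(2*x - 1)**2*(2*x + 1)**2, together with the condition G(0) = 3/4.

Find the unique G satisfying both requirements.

The substitution u = 1 - 4*x**2 works: G'(x) is exactly (dG/du)*(du/dx) for that inner function.
A general antiderivative is -5*(1 - 4*x**2)**3/4 + C.
The condition gives C = 3/4 - (-5/4) = 2.
So G(x) = (320*x**6 - 240*x**4 + 60*x**2 + 3)/4.
Check: d/dx[(320*x**6 - 240*x**4 + 60*x**2 + 3)/4] = 480*x**5 - 240*x**3 + 30*x, which equals G'(x).

G(x) = (320*x**6 - 240*x**4 + 60*x**2 + 3)/4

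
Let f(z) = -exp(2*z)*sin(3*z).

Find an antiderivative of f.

Check any antiderivative F(z) by computing F'(z) and comparing it with f(z).
Check: d/dz[-2*exp(2*z)*sin(3*z)/13 + 3*exp(2*z)*cos(3*z)/13] = -exp(2*z)*sin(3*z) = f(z).

An antiderivative is F(z) = -2*exp(2*z)*sin(3*z)/13 + 3*exp(2*z)*cos(3*z)/13.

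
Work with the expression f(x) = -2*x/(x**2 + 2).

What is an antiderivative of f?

An antiderivative is F(x) = -log(2*x**2 + 4).

The substitution u = 2*x**2 + 4 works: f is exactly (dF/du)*(du/dx) for that inner function.
Check: d/dx[-log(2*x**2 + 4)] = -2*x/(x**2 + 2) = f(x).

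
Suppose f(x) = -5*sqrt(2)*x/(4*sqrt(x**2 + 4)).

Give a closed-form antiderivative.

f matches the chain-rule pattern g'(h)*h' with inner function h(x) = x**2/2 + 2; substituting u = h(x) collapses the integral.
Check: d/dx[-5*sqrt(2)*sqrt(x**2 + 4)/4] = -5*sqrt(2)*x/(4*sqrt(x**2 + 4)) = f(x).

An antiderivative is F(x) = -5*sqrt(2)*sqrt(x**2 + 4)/4.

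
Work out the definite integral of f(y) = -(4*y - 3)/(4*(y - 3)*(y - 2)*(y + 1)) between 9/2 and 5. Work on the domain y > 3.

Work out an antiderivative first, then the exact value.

The denominator factors as 4*(y - 3)*(y - 2)*(y + 1); partial fractions split f into directly integrable pieces: 7/(48*(y + 1)) + 5/(12*(y - 2)) - 9/(16*(y - 3)).
F(y) = -9*log(y - 3)/16 + 5*log(y - 2)/12 + 7*log(y + 1)/48 is an antiderivative of f.
Check: d/dy[-9*log(y - 3)/16 + 5*log(y - 2)/12 + 7*log(y + 1)/48] = (3 - 4*y)/(4*y**3 - 16*y**2 + 4*y + 24), which equals f(y).
F(5) = -9*log(2)/16 + 7*log(6)/48 + 5*log(3)/12; F(9/2) = -9*log(3/2)/16 + 7*log(11/2)/48 + 5*log(5/2)/12.
Integral = F(5) - F(9/2) = -9*log(2)/16 - 5*log(5/2)/12 - 7*log(11/2)/48 + 9*log(3/2)/16 + 7*log(6)/48 + 5*log(3)/12.

Antiderivative: F(y) = -9*log(y - 3)/16 + 5*log(y - 2)/12 + 7*log(y + 1)/48; value = -9*log(2)/16 - 5*log(5/2)/12 - 7*log(11/2)/48 + 9*log(3/2)/16 + 7*log(6)/48 + 5*log(3)/12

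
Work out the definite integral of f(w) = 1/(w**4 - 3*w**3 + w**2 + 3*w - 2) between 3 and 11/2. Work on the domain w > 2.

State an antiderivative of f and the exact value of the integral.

Factor the denominator ((w - 2)*(w - 1)**2*(w + 1)) and decompose: f = -1/(12*(w + 1)) - 1/(4*(w - 1)) - 1/(2*(w - 1)**2) + 1/(3*(w - 2)); each piece integrates to a log, atan, or power term.
F(w) = log(w - 2)/3 - log(w - 1)/4 - log(w + 1)/12 + 1/(2*w - 2) is an antiderivative of f.
Check: d/dw[log(w - 2)/3 - log(w - 1)/4 - log(w + 1)/12 + 1/(2*w - 2)] = 1/(w**4 - 3*w**3 + w**2 + 3*w - 2) = f(w).
F(11/2) = -log(9/2)/4 - log(13/2)/12 + 1/9 + log(7/2)/3; F(3) = -log(2)/4 - log(4)/12 + 1/4.
Integral = F(11/2) - F(3) = -log(9/2)/4 - log(13/2)/12 - 5/36 + log(4)/12 + log(2)/4 + log(7/2)/3.

Antiderivative: F(w) = log(w - 2)/3 - log(w - 1)/4 - log(w + 1)/12 + 1/(2*w - 2); value = -log(9/2)/4 - log(13/2)/12 - 5/36 + log(4)/12 + log(2)/4 + log(7/2)/3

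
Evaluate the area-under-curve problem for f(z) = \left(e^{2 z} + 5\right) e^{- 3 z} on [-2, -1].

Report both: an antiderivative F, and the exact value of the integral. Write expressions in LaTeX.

Antiderivative: F(z) = \frac{\left(- 3 e^{2 z} - 5\right) e^{- 3 z}}{3}; value = - \frac{5 e^{3}}{3} - e + e^{2} + \frac{5 e^{6}}{3}

Whatever form F(z) takes, F'(z) = f(z) is non-negotiable.
F(z) = \frac{\left(- 3 e^{2 z} - 5\right) e^{- 3 z}}{3} is an antiderivative of f.
Check: d/dz[\frac{\left(- 3 e^{2 z} - 5\right) e^{- 3 z}}{3}] = \left(e^{2 z} + 5\right) e^{- 3 z} = f(z).
F(-1) = - \frac{5 e^{3}}{3} - e; F(-2) = - \frac{5 e^{6}}{3} - e^{2}.
Integral = F(-1) - F(-2) = - \frac{5 e^{3}}{3} - e + e^{2} + \frac{5 e^{6}}{3}.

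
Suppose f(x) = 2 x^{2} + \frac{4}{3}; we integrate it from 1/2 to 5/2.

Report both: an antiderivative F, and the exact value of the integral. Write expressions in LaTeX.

Antiderivative: F(x) = \frac{2 x \left(x^{2} + 2\right)}{3}; value = 13

Differentiate the proposed F(x) back; it has to land on f(x) exactly.
F(x) = \frac{2 x \left(x^{2} + 2\right)}{3} is an antiderivative of f.
Check: d/dx[\frac{2 x \left(x^{2} + 2\right)}{3}] = 2 x^{2} + \frac{4}{3} = f(x).
F(5/2) = \frac{55}{4}; F(1/2) = \frac{3}{4}.
Integral = F(5/2) - F(1/2) = 13.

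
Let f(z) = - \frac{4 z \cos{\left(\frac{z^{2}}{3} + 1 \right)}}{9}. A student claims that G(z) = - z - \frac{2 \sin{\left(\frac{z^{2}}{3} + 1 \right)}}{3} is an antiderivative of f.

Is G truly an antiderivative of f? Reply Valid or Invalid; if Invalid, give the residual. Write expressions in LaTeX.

d/dz[G] = - \frac{4 z \cos{\left(\frac{z^{2}}{3} + 1 \right)}}{9} - 1
d/dz[G] - f(z) = -1 != 0.

Invalid: d/dz[G] - f = -1, which is not 0.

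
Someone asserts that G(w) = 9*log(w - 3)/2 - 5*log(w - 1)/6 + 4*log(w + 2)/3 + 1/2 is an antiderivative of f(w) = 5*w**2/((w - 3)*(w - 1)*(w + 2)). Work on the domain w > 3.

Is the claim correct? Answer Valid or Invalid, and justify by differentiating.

Valid - differentiating G returns exactly f.

d/dw[G] = 5*w**2/(w**3 - 2*w**2 - 5*w + 6)
This equals f(w) exactly, so the claim holds.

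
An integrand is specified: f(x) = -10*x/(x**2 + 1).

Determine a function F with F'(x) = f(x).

An antiderivative is F(x) = -5*log(x**4 + 2*x**2 + 1)/2.

f matches the chain-rule pattern g'(h)*h' with inner function h(x) = x**4 + 2*x**2 + 1; substituting u = h(x) collapses the integral.
Check: d/dx[-5*log(x**4 + 2*x**2 + 1)/2] = -10*x/(x**2 + 1) = f(x).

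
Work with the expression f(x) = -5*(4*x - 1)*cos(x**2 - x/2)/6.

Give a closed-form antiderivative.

An antiderivative is F(x) = -5*sin(x**2 - x/2)/3.

The substitution u = x**2 - x/2 works: f is exactly (dF/du)*(du/dx) for that inner function.
Check: d/dx[-5*sin(x**2 - x/2)/3] = -10*x*cos(x**2 - x/2)/3 + 5*cos(x**2 - x/2)/6, which equals f(x).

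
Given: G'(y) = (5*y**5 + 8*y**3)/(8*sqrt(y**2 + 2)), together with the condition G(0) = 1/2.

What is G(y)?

G(y) = (y**4*sqrt(y**2 + 2) + 4)/8

G'(y) has the shape u'v + uv' for u = y**4/8 and v = sqrt(y**2 + 2) — it is the derivative of the product u*v.
A general antiderivative is y**4*sqrt(y**2 + 2)/8 + C.
The condition gives C = 1/2 - (0) = 1/2.
So G(y) = (y**4*sqrt(y**2 + 2) + 4)/8.
Check: d/dy[(y**4*sqrt(y**2 + 2) + 4)/8] = (5*y**5 + 8*y**3)/(8*sqrt(y**2 + 2)) = G'(y).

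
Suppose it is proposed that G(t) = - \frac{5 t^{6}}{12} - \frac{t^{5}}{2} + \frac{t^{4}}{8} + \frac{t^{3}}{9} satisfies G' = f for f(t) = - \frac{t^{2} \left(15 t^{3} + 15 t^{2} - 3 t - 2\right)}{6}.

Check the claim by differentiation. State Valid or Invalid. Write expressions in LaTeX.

d/dt[G] = - \frac{5 t^{5}}{2} - \frac{5 t^{4}}{2} + \frac{t^{3}}{2} + \frac{t^{2}}{3}
This equals f(t) exactly, so the claim holds.

Valid - the claim checks out under differentiation.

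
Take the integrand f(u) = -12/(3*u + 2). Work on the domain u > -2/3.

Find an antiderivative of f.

An antiderivative is F(u) = -4*log(3*u/2 + 1).

Whatever form F(u) takes, F'(u) = f(u) is non-negotiable.
Check: d/du[-4*log(3*u/2 + 1)] = -12/(3*u + 2) = f(u).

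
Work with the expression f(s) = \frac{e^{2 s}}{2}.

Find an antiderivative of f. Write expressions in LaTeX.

A candidate is checked by its d/ds: the result must match f(s).
Check: d/ds[\frac{e^{2 s}}{4}] = \frac{e^{2 s}}{2} = f(s).

An antiderivative is F(s) = \frac{e^{2 s}}{4}.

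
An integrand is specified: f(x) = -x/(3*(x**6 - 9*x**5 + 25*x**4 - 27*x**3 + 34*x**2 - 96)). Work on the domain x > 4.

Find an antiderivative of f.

Factor the denominator (3*(x - 4)**2*(x - 2)*(x + 1)*(x**2 + 3)) and decompose: f = (89*x - 81)/(30324*(x**2 + 3)) - 1/(900*(x + 1)) - 1/(126*(x - 2)) + 331/(54150*(x - 4)) - 2/(285*(x - 4)**2); each piece integrates to a log, atan, or power term.
Check: d/dx[-(-27804*x*log(x - 4) + 36100*x*log(x - 2) + 5054*x*log(x + 1) - 6675*x*log(x**2 + 3) + 4050*sqrt(3)*x*atan(sqrt(3)*x/3) + 111216*log(x - 4) - 144400*log(x - 2) - 20216*log(x + 1) + 26700*log(x**2 + 3) - 16200*sqrt(3)*atan(sqrt(3)*x/3) - 31920)/(4548600*(x - 4))] = -x/(3*x**6 - 27*x**5 + 75*x**4 - 81*x**3 + 102*x**2 - 288), which equals f(x).

An antiderivative is F(x) = -(-27804*x*log(x - 4) + 36100*x*log(x - 2) + 5054*x*log(x + 1) - 6675*x*log(x**2 + 3) + 4050*sqrt(3)*x*atan(sqrt(3)*x/3) + 111216*log(x - 4) - 144400*log(x - 2) - 20216*log(x + 1) + 26700*log(x**2 + 3) - 16200*sqrt(3)*atan(sqrt(3)*x/3) - 31920)/(4548600*(x - 4)).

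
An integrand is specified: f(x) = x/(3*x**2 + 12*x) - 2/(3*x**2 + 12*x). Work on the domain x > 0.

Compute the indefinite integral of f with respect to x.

The denominator factors as 3*x*(x + 4); partial fractions split f into directly integrable pieces: 1/(2*(x + 4)) - 1/(6*x).
Check: d/dx[(-log(x) + 3*log(x + 4))/6] = (x - 2)/(3*x**2 + 12*x), which equals f(x).

F(x) = (-log(x) + 3*log(x + 4))/6 + C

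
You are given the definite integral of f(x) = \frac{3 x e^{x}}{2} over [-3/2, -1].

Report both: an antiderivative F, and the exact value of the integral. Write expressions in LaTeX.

Recognize the product-rule pattern: f = u'v + uv' with u = \frac{3 x}{2} - \frac{3}{2}, v = e^{x}, so integration by parts undoes it.
F(x) = \frac{\left(3 x - 3\right) e^{x}}{2} is an antiderivative of f.
Check: d/dx[\frac{\left(3 x - 3\right) e^{x}}{2}] = \frac{3 x e^{x}}{2} = f(x).
F(-1) = - \frac{3}{e}; F(-3/2) = - \frac{15}{4 e^{\frac{3}{2}}}.
Integral = F(-1) - F(-3/2) = - \frac{3}{e} + \frac{15}{4 e^{\frac{3}{2}}}.

Antiderivative: F(x) = \frac{\left(3 x - 3\right) e^{x}}{2}; value = - \frac{3}{e} + \frac{15}{4 e^{\frac{3}{2}}}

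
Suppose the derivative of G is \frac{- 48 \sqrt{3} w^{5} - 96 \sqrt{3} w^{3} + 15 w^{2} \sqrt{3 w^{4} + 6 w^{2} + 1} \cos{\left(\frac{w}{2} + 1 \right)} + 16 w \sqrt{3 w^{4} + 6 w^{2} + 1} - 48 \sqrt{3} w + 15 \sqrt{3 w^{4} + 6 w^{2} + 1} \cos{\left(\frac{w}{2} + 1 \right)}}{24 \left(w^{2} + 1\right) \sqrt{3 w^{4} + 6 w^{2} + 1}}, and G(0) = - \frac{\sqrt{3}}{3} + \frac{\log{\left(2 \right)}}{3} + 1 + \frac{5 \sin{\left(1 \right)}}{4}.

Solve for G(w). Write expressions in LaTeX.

Any candidate G(w) must reproduce the stated G'(w) exactly.
A general antiderivative is - \sqrt{w^{4} + 2 w^{2} + \frac{1}{3}} + \frac{\log{\left(2 w^{2} + 2 \right)}}{3} + \frac{5 \sin{\left(\frac{w}{2} + 1 \right)}}{4} + C.
The condition gives C = - \frac{\sqrt{3}}{3} + \frac{\log{\left(2 \right)}}{3} + 1 + \frac{5 \sin{\left(1 \right)}}{4} - (- \frac{\sqrt{3}}{3} + \frac{\log{\left(2 \right)}}{3} + \frac{5 \sin{\left(1 \right)}}{4}) = 1.
So G(w) = - \sqrt{w^{4} + 2 w^{2} + \frac{1}{3}} + \frac{\log{\left(2 w^{2} + 2 \right)}}{3} + \frac{5 \sin{\left(\frac{w}{2} + 1 \right)}}{4} + 1.
Check: d/dw[- \sqrt{w^{4} + 2 w^{2} + \frac{1}{3}} + \frac{\log{\left(2 w^{2} + 2 \right)}}{3} + \frac{5 \sin{\left(\frac{w}{2} + 1 \right)}}{4} + 1] = \frac{- 48 \sqrt{3} w^{5} - 96 \sqrt{3} w^{3} + 15 w^{2} \sqrt{3 w^{4} + 6 w^{2} + 1} \cos{\left(\frac{w}{2} + 1 \right)} + 16 w \sqrt{3 w^{4} + 6 w^{2} + 1} - 48 \sqrt{3} w + 15 \sqrt{3 w^{4} + 6 w^{2} + 1} \cos{\left(\frac{w}{2} + 1 \right)}}{24 w^{2} \sqrt{3 w^{4} + 6 w^{2} + 1} + 24 \sqrt{3 w^{4} + 6 w^{2} + 1}}, which equals G'(w).

G(w) = - \sqrt{w^{4} + 2 w^{2} + \frac{1}{3}} + \frac{\log{\left(2 w^{2} + 2 \right)}}{3} + \frac{5 \sin{\left(\frac{w}{2} + 1 \right)}}{4} + 1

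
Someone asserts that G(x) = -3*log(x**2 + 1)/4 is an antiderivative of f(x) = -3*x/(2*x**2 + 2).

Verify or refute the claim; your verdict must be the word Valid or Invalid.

d/dx[G] = -3*x/(2*x**2 + 2)
This equals f(x) exactly, so the claim holds.

Valid. The derivative of G reproduces f.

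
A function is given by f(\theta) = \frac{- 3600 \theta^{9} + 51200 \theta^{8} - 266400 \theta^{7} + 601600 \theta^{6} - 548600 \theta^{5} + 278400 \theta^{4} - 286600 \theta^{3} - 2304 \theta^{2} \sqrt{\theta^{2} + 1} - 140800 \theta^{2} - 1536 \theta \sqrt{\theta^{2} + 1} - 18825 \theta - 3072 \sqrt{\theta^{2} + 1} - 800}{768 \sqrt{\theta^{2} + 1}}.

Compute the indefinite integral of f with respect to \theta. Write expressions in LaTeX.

F(\theta) = - \frac{25 \theta^{8} \sqrt{\theta^{2} + 1}}{48} + \frac{25 \theta^{7} \sqrt{\theta^{2} + 1}}{3} - \frac{1175 \theta^{6} \sqrt{\theta^{2} + 1}}{24} + \frac{725 \theta^{5} \sqrt{\theta^{2} + 1}}{6} - \frac{8075 \theta^{4} \sqrt{\theta^{2} + 1}}{96} - \frac{725 \theta^{3} \sqrt{\theta^{2} + 1}}{12} - \theta^{3} - \frac{1175 \theta^{2} \sqrt{\theta^{2} + 1}}{96} - \theta^{2} - \frac{25 \theta \sqrt{\theta^{2} + 1}}{24} - 4 \theta - \frac{25 \sqrt{\theta^{2} + 1}}{768} + C

A candidate is checked by its d/d\theta: the result must match f(\theta).
Check: d/d\theta[- \frac{25 \theta^{8} \sqrt{\theta^{2} + 1}}{48} + \frac{25 \theta^{7} \sqrt{\theta^{2} + 1}}{3} - \frac{1175 \theta^{6} \sqrt{\theta^{2} + 1}}{24} + \frac{725 \theta^{5} \sqrt{\theta^{2} + 1}}{6} - \frac{8075 \theta^{4} \sqrt{\theta^{2} + 1}}{96} - \frac{725 \theta^{3} \sqrt{\theta^{2} + 1}}{12} - \theta^{3} - \frac{1175 \theta^{2} \sqrt{\theta^{2} + 1}}{96} - \theta^{2} - \frac{25 \theta \sqrt{\theta^{2} + 1}}{24} - 4 \theta - \frac{25 \sqrt{\theta^{2} + 1}}{768}] = \frac{- 3600 \theta^{9} + 51200 \theta^{8} - 266400 \theta^{7} + 601600 \theta^{6} - 548600 \theta^{5} + 278400 \theta^{4} - 286600 \theta^{3} - 2304 \theta^{2} \sqrt{\theta^{2} + 1} - 140800 \theta^{2} - 1536 \theta \sqrt{\theta^{2} + 1} - 18825 \theta - 3072 \sqrt{\theta^{2} + 1} - 800}{768 \sqrt{\theta^{2} + 1}} = f(\theta).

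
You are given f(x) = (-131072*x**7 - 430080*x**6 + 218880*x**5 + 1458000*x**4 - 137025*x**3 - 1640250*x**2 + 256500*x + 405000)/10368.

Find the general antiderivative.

f matches the chain-rule pattern g'(h)*h' with inner function h(x) = -4*x**2/3 - 5*x/4 + 5/2; substituting u = h(x) collapses the integral.
Check: d/dx[-128*x**8/81 - 160*x**7/27 + 95*x**6/27 + 225*x**5/8 - 5075*x**4/1536 - 3375*x**3/64 + 2375*x**2/192 + 625*x/16] = -1024*x**7/81 - 1120*x**6/27 + 190*x**5/9 + 1125*x**4/8 - 5075*x**3/384 - 10125*x**2/64 + 2375*x/96 + 625/16, which equals f(x).

F(x) = -128*x**8/81 - 160*x**7/27 + 95*x**6/27 + 225*x**5/8 - 5075*x**4/1536 - 3375*x**3/64 + 2375*x**2/192 + 625*x/16 + C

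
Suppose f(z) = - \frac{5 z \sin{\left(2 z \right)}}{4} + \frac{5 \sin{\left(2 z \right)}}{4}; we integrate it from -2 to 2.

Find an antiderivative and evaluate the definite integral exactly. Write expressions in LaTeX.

Antiderivative: F(z) = \frac{5 z \cos{\left(2 z \right)}}{8} - \frac{5 \sin{\left(2 z \right)}}{16} - \frac{5 \cos{\left(2 z \right)}}{8}; value = \frac{5 \cos{\left(4 \right)}}{2} - \frac{5 \sin{\left(4 \right)}}{8}

Integrate term by term and add the pieces.
F(z) = \frac{5 z \cos{\left(2 z \right)}}{8} - \frac{5 \sin{\left(2 z \right)}}{16} - \frac{5 \cos{\left(2 z \right)}}{8} is an antiderivative of f.
Check: d/dz[\frac{5 z \cos{\left(2 z \right)}}{8} - \frac{5 \sin{\left(2 z \right)}}{16} - \frac{5 \cos{\left(2 z \right)}}{8}] = - \frac{5 z \sin{\left(2 z \right)}}{4} + \frac{5 \sin{\left(2 z \right)}}{4} = f(z).
F(2) = \frac{5 \cos{\left(4 \right)}}{8} - \frac{5 \sin{\left(4 \right)}}{16}; F(-2) = \frac{5 \sin{\left(4 \right)}}{16} - \frac{15 \cos{\left(4 \right)}}{8}.
Integral = F(2) - F(-2) = \frac{5 \cos{\left(4 \right)}}{2} - \frac{5 \sin{\left(4 \right)}}{8}.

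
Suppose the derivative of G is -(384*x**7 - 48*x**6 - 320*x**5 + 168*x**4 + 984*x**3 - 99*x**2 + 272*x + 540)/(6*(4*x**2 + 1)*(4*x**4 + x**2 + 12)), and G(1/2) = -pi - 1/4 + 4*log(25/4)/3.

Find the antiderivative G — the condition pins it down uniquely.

G(x) = -2*x**2 + x/2 + 4*log(2*x**4 + x**2/2 + 6)/3 - 4*atan(2*x)

A candidate passes only if d/dx[G] lands on the given G'(x) exactly.
A general antiderivative is -2*x**2 + x/2 + 4*log(2*x**4 + x**2/2 + 6)/3 - 4*atan(2*x) - 1 + C.
The condition gives C = -pi - 1/4 + 4*log(25/4)/3 - (-pi - 5/4 + 4*log(25/4)/3) = 1.
So G(x) = -2*x**2 + x/2 + 4*log(2*x**4 + x**2/2 + 6)/3 - 4*atan(2*x).
Check: d/dx[-2*x**2 + x/2 + 4*log(2*x**4 + x**2/2 + 6)/3 - 4*atan(2*x)] = (-384*x**7 + 48*x**6 + 320*x**5 - 168*x**4 - 984*x**3 + 99*x**2 - 272*x - 540)/(96*x**6 + 48*x**4 + 294*x**2 + 72), which equals G'(x).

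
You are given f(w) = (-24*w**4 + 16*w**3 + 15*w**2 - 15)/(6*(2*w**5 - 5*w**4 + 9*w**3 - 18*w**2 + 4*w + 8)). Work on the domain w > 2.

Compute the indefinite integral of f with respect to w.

F(w) = -211*log(w - 2)/240 + 4*log(w - 1)/45 - 59*log(w + 1/2)/765 - 4621*log(w**2 + 4)/8160 - 4153*atan(w/2)/4080 + C

Factor the denominator (6*(w - 2)*(w - 1)*(2*w + 1)*(w**2 + 4)) and decompose: f = -(4621*w + 8306)/(4080*(w**2 + 4)) - 118/(765*(2*w + 1)) + 4/(45*(w - 1)) - 211/(240*(w - 2)); each piece integrates to a log, atan, or power term.
Check: d/dw[-211*log(w - 2)/240 + 4*log(w - 1)/45 - 59*log(w + 1/2)/765 - 4621*log(w**2 + 4)/8160 - 4153*atan(w/2)/4080] = (-24*w**4 + 16*w**3 + 15*w**2 - 15)/(12*w**5 - 30*w**4 + 54*w**3 - 108*w**2 + 24*w + 48), which equals f(w).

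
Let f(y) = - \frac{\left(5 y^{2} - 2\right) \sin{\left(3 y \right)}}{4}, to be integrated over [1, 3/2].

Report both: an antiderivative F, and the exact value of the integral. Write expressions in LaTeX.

A candidate is checked by its d/dy: the result must match f(y).
F(y) = \frac{5 y^{2} \cos{\left(3 y \right)}}{12} - \frac{5 y \sin{\left(3 y \right)}}{18} - \frac{7 \cos{\left(3 y \right)}}{27} is an antiderivative of f.
Check: d/dy[\frac{5 y^{2} \cos{\left(3 y \right)}}{12} - \frac{5 y \sin{\left(3 y \right)}}{18} - \frac{7 \cos{\left(3 y \right)}}{27}] = - \frac{5 y^{2} \sin{\left(3 y \right)}}{4} + \frac{\sin{\left(3 y \right)}}{2}, which equals f(y).
F(3/2) = \frac{293 \cos{\left(\frac{9}{2} \right)}}{432} - \frac{5 \sin{\left(\frac{9}{2} \right)}}{12}; F(1) = \frac{17 \cos{\left(3 \right)}}{108} - \frac{5 \sin{\left(3 \right)}}{18}.
Integral = F(3/2) - F(1) = \frac{293 \cos{\left(\frac{9}{2} \right)}}{432} + \frac{5 \sin{\left(3 \right)}}{18} - \frac{17 \cos{\left(3 \right)}}{108} - \frac{5 \sin{\left(\frac{9}{2} \right)}}{12}.

Antiderivative: F(y) = \frac{5 y^{2} \cos{\left(3 y \right)}}{12} - \frac{5 y \sin{\left(3 y \right)}}{18} - \frac{7 \cos{\left(3 y \right)}}{27}; value = \frac{293 \cos{\left(\frac{9}{2} \right)}}{432} + \frac{5 \sin{\left(3 \right)}}{18} - \frac{17 \cos{\left(3 \right)}}{108} - \frac{5 \sin{\left(\frac{9}{2} \right)}}{12}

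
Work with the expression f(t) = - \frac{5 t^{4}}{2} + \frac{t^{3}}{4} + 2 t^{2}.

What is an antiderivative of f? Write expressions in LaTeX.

An antiderivative is F(t) = - \frac{t^{5}}{2} + \frac{t^{4}}{16} + \frac{2 t^{3}}{3}.

The integrand splits into summands that can be handled one at a time.
Check: d/dt[- \frac{t^{5}}{2} + \frac{t^{4}}{16} + \frac{2 t^{3}}{3}] = - \frac{5 t^{4}}{2} + \frac{t^{3}}{4} + 2 t^{2} = f(t).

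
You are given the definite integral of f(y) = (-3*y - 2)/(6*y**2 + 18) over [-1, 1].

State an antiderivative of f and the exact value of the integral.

Any candidate F(y) must reproduce f(y) exactly when differentiated.
F(y) = (-9*log(y**2 + 3) - 4*sqrt(3)*atan(sqrt(3)*y/3))/36 is an antiderivative of f.
Check: d/dy[(-9*log(y**2 + 3) - 4*sqrt(3)*atan(sqrt(3)*y/3))/36] = (-3*y - 2)/(6*y**2 + 18) = f(y).
F(1) = -log(4)/4 - sqrt(3)*pi/54; F(-1) = -log(4)/4 + sqrt(3)*pi/54.
Integral = F(1) - F(-1) = -sqrt(3)*pi/27.

Antiderivative: F(y) = (-9*log(y**2 + 3) - 4*sqrt(3)*atan(sqrt(3)*y/3))/36; value = -sqrt(3)*pi/27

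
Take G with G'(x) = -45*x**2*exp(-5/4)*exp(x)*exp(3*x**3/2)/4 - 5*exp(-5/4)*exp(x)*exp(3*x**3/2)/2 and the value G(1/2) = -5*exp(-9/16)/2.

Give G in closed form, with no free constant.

G(x) = -5*exp(-5/4)*exp(x)*exp(3*x**3/2)/2

The substitution u = 3*x**3/2 + x - 5/4 works: G'(x) is exactly (dG/du)*(du/dx) for that inner function.
A general antiderivative is -5*exp(3*x**3/2 + x - 5/4)/2 + C.
The condition gives C = -5*exp(-9/16)/2 - (-5*exp(-9/16)/2) = 0.
So G(x) = -5*exp(-5/4)*exp(x)*exp(3*x**3/2)/2.
Check: d/dx[-5*exp(-5/4)*exp(x)*exp(3*x**3/2)/2] = (-45*x**2*exp(x)*exp(3*x**3/2) - 10*exp(x)*exp(3*x**3/2))*exp(-5/4)/4, which equals G'(x).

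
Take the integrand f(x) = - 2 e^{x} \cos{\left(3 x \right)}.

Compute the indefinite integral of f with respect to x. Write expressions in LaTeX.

Whatever form F(x) takes, F'(x) = f(x) is non-negotiable.
Check: d/dx[- \frac{\left(3 \sin{\left(3 x \right)} + \cos{\left(3 x \right)}\right) e^{x}}{5}] = - 2 e^{x} \cos{\left(3 x \right)} = f(x).

F(x) = - \frac{\left(3 \sin{\left(3 x \right)} + \cos{\left(3 x \right)}\right) e^{x}}{5} + C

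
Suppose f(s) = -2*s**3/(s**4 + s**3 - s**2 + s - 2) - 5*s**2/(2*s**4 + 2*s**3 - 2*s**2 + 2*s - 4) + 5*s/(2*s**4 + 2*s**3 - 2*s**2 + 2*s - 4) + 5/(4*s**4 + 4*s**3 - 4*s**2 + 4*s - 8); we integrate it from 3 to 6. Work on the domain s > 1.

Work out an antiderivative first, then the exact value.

Antiderivative: F(s) = -(10*log(s - 1) + 12*log(s + 2) + 69*log(s**2 + 1) + 54*atan(s))/80; value = -69*log(37)/80 - 27*atan(6)/40 - 3*log(8)/20 + log(5)/40 + log(2)/8 + 27*atan(3)/40 + 69*log(10)/80

The denominator factors as 4*(s - 1)*(s + 2)*(s**2 + 1); partial fractions split f into directly integrable pieces: -3*(23*s + 9)/(40*(s**2 + 1)) - 3/(20*(s + 2)) - 1/(8*(s - 1)).
F(s) = -(10*log(s - 1) + 12*log(s + 2) + 69*log(s**2 + 1) + 54*atan(s))/80 is an antiderivative of f.
Check: d/ds[-(10*log(s - 1) + 12*log(s + 2) + 69*log(s**2 + 1) + 54*atan(s))/80] = (-8*s**3 - 10*s**2 + 10*s + 5)/(4*s**4 + 4*s**3 - 4*s**2 + 4*s - 8), which equals f(s).
F(6) = -69*log(37)/80 - 27*atan(6)/40 - 3*log(8)/20 - log(5)/8; F(3) = -69*log(10)/80 - 27*atan(3)/40 - 3*log(5)/20 - log(2)/8.
Integral = F(6) - F(3) = -69*log(37)/80 - 27*atan(6)/40 - 3*log(8)/20 + log(5)/40 + log(2)/8 + 27*atan(3)/40 + 69*log(10)/80.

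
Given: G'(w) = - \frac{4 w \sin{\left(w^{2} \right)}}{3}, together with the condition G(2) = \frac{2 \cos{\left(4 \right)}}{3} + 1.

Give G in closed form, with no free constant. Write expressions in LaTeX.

The proposed G(w) is checked by its d/dw: the result must match the given G'(w).
A general antiderivative is \frac{2 \cos{\left(w^{2} \right)}}{3} + C.
The condition gives C = \frac{2 \cos{\left(4 \right)}}{3} + 1 - (\frac{2 \cos{\left(4 \right)}}{3}) = 1.
So G(w) = \frac{2 \cos{\left(w^{2} \right)} + 3}{3}.
Check: d/dw[\frac{2 \cos{\left(w^{2} \right)} + 3}{3}] = - \frac{4 w \sin{\left(w^{2} \right)}}{3} = G'(w).

G(w) = \frac{2 \cos{\left(w^{2} \right)} + 3}{3}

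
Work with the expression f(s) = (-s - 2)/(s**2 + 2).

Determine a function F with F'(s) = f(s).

An antiderivative is F(s) = -log(s**2 + 2)/2 - sqrt(2)*atan(sqrt(2)*s/2).

Differentiate the proposed F(s) back; it has to land on f(s) exactly.
Check: d/ds[-log(s**2 + 2)/2 - sqrt(2)*atan(sqrt(2)*s/2)] = (-s - 2)/(s**2 + 2) = f(s).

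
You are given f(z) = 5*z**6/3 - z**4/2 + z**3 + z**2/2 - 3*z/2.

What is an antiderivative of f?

An antiderivative is F(z) = 5*z**7/21 - z**5/10 + z**4/4 + z**3/6 - 3*z**2/4.

Integrate term by term and add the pieces.
Check: d/dz[5*z**7/21 - z**5/10 + z**4/4 + z**3/6 - 3*z**2/4] = 5*z**6/3 - z**4/2 + z**3 + z**2/2 - 3*z/2 = f(z).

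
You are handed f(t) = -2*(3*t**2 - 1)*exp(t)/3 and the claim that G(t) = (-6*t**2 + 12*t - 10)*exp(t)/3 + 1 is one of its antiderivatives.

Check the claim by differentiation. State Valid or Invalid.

d/dt[G] = -2*t**2*exp(t) + 2*exp(t)/3
This equals f(t) exactly, so the claim holds.

Valid - differentiating G returns exactly f.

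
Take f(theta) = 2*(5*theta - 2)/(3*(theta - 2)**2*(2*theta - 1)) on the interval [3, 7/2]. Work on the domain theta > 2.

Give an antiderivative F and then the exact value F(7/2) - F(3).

The denominator factors as 3*(theta - 2)**2*(2*theta - 1); partial fractions split f into directly integrable pieces: 4/(27*(2*theta - 1)) - 2/(27*(theta - 2)) + 16/(9*(theta - 2)**2).
F(theta) = (-2*theta*log(theta - 2) + 2*theta*log(theta - 1/2) + 4*log(theta - 2) - 4*log(theta - 1/2) - 48)/(27*theta - 54) is an antiderivative of f.
Check: d/dtheta[(-2*theta*log(theta - 2) + 2*theta*log(theta - 1/2) + 4*log(theta - 2) - 4*log(theta - 1/2) - 48)/(27*theta - 54)] = (10*theta - 4)/(6*theta**3 - 27*theta**2 + 36*theta - 12), which equals f(theta).
F(7/2) = -32/27 - 2*log(3/2)/27 + 2*log(3)/27; F(3) = -16/9 + 2*log(5/2)/27.
Integral = F(7/2) - F(3) = -2*log(5/2)/27 - 2*log(3/2)/27 + 2*log(3)/27 + 16/27.

Antiderivative: F(theta) = (-2*theta*log(theta - 2) + 2*theta*log(theta - 1/2) + 4*log(theta - 2) - 4*log(theta - 1/2) - 48)/(27*theta - 54); value = -2*log(5/2)/27 - 2*log(3/2)/27 + 2*log(3)/27 + 16/27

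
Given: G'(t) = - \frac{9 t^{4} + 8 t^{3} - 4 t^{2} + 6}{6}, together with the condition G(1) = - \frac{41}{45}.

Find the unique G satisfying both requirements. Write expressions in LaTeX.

G(t) = - \frac{3 t^{5}}{10} - \frac{t^{4}}{3} + \frac{2 t^{3}}{9} - t + \frac{1}{2}

Since d/dt undoes antidifferentiation here, G(t) must give back the stated G'(t).
A general antiderivative is - \frac{3 t^{5}}{10} - \frac{t^{4}}{3} + \frac{2 t^{3}}{9} - t + C.
The condition gives C = - \frac{41}{45} - (- \frac{127}{90}) = \frac{1}{2}.
So G(t) = - \frac{3 t^{5}}{10} - \frac{t^{4}}{3} + \frac{2 t^{3}}{9} - t + \frac{1}{2}.
Check: d/dt[- \frac{3 t^{5}}{10} - \frac{t^{4}}{3} + \frac{2 t^{3}}{9} - t + \frac{1}{2}] = - \frac{3 t^{4}}{2} - \frac{4 t^{3}}{3} + \frac{2 t^{2}}{3} - 1, which equals G'(t).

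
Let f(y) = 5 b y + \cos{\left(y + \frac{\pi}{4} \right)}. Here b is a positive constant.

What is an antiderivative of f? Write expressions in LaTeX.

Integrate term by term and add the pieces.
Check: d/dy[\frac{5 b y^{2}}{2} + \sin{\left(y + \frac{\pi}{4} \right)}] = 5 b y + \cos{\left(y + \frac{\pi}{4} \right)} = f(y).

An antiderivative is F(y) = \frac{5 b y^{2}}{2} + \sin{\left(y + \frac{\pi}{4} \right)}.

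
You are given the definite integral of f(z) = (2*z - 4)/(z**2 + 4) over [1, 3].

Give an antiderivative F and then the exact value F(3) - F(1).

Recover f(z) by differentiating a candidate F(z); any mismatch rules it out.
F(z) = log(z**2 + 4) - 2*atan(z/2) is an antiderivative of f.
Check: d/dz[log(z**2 + 4) - 2*atan(z/2)] = (2*z - 4)/(z**2 + 4) = f(z).
F(3) = -2*atan(3/2) + log(13); F(1) = -2*atan(1/2) + log(5).
Integral = F(3) - F(1) = -2*atan(3/2) - log(5) + 2*atan(1/2) + log(13).

Antiderivative: F(z) = log(z**2 + 4) - 2*atan(z/2); value = -2*atan(3/2) - log(5) + 2*atan(1/2) + log(13)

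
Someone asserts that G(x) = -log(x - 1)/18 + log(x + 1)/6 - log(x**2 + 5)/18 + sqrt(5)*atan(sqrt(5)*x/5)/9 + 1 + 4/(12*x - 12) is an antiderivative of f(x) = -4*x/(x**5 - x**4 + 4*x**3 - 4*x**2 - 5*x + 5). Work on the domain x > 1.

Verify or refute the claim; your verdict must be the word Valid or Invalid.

d/dx[G] = -4*x/(x**5 - x**4 + 4*x**3 - 4*x**2 - 5*x + 5)
This equals f(x) exactly, so the claim holds.

Valid - the claim checks out under differentiation.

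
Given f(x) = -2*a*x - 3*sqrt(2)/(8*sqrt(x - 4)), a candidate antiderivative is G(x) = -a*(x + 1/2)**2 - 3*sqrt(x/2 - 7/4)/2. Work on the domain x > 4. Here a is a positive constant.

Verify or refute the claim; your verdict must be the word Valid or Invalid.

d/dx[G] = (-8*a*x*sqrt(2*x - 7) - 4*a*sqrt(2*x - 7) - 3)/(4*sqrt(2*x - 7))
d/dx[G] - f(x) = (-8*a*sqrt(x - 4)*sqrt(2*x - 7) - 6*sqrt(x - 4) + 3*sqrt(2)*sqrt(2*x - 7))/(8*sqrt(x - 4)*sqrt(2*x - 7)) != 0.

Invalid: d/dx[G] - f = (-8*a*sqrt(x - 4)*sqrt(2*x - 7) - 6*sqrt(x - 4) + 3*sqrt(2)*sqrt(2*x - 7))/(8*sqrt(x - 4)*sqrt(2*x - 7)), which is not 0.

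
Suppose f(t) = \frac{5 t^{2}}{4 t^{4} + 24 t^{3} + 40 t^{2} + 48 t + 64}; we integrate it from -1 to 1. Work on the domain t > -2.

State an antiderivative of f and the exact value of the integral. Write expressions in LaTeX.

Factor the denominator (4 \left(t + 2\right) \left(t + 4\right) \left(t^{2} + 2\right)) and decompose: f = \frac{5 \left(t - 1\right)}{36 \left(t^{2} + 2\right)} - \frac{5}{9 \left(t + 4\right)} + \frac{5}{12 \left(t + 2\right)}; each piece integrates to a log, atan, or power term.
F(t) = \frac{5 \left(6 \log{\left(t + 2 \right)} - 8 \log{\left(t + 4 \right)} + \log{\left(t^{2} + 2 \right)} - \sqrt{2} \operatorname{atan}{\left(\frac{\sqrt{2} t}{2} \right)}\right)}{72} is an antiderivative of f.
Check: d/dt[\frac{5 \left(6 \log{\left(t + 2 \right)} - 8 \log{\left(t + 4 \right)} + \log{\left(t^{2} + 2 \right)} - \sqrt{2} \operatorname{atan}{\left(\frac{\sqrt{2} t}{2} \right)}\right)}{72}] = \frac{5 t^{2}}{4 t^{4} + 24 t^{3} + 40 t^{2} + 48 t + 64} = f(t).
F(1) = - \frac{5 \log{\left(5 \right)}}{9} - \frac{5 \sqrt{2} \operatorname{atan}{\left(\frac{\sqrt{2}}{2} \right)}}{72} + \frac{35 \log{\left(3 \right)}}{72}; F(-1) = - \frac{35 \log{\left(3 \right)}}{72} + \frac{5 \sqrt{2} \operatorname{atan}{\left(\frac{\sqrt{2}}{2} \right)}}{72}.
Integral = F(1) - F(-1) = - \frac{5 \log{\left(5 \right)}}{9} - \frac{5 \sqrt{2} \operatorname{atan}{\left(\frac{\sqrt{2}}{2} \right)}}{36} + \frac{35 \log{\left(3 \right)}}{36}.

Antiderivative: F(t) = \frac{5 \left(6 \log{\left(t + 2 \right)} - 8 \log{\left(t + 4 \right)} + \log{\left(t^{2} + 2 \right)} - \sqrt{2} \operatorname{atan}{\left(\frac{\sqrt{2} t}{2} \right)}\right)}{72}; value = - \frac{5 \log{\left(5 \right)}}{9} - \frac{5 \sqrt{2} \operatorname{atan}{\left(\frac{\sqrt{2}}{2} \right)}}{36} + \frac{35 \log{\left(3 \right)}}{36}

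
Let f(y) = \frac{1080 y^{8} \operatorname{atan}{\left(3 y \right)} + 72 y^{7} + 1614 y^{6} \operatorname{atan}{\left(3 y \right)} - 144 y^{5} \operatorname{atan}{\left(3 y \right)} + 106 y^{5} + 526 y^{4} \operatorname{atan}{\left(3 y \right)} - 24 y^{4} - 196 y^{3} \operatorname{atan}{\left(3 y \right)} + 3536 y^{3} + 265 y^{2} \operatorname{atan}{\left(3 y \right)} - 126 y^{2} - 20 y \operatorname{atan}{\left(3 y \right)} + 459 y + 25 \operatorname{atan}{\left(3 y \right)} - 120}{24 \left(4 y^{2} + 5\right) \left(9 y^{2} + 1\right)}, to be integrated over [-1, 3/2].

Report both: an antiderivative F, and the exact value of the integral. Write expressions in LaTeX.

Antiderivative: F(y) = \frac{y^{5} \operatorname{atan}{\left(3 y \right)}}{4} + \frac{y^{3} \operatorname{atan}{\left(3 y \right)}}{18} - \frac{y^{2} \operatorname{atan}{\left(3 y \right)}}{12} + \frac{5 y \operatorname{atan}{\left(3 y \right)}}{24} + 2 \log{\left(2 y^{2} + \frac{5}{2} \right)} - \frac{\operatorname{atan}{\left(3 y \right)}}{3}; value = - 2 \log{\left(\frac{9}{2} \right)} - \frac{67 \operatorname{atan}{\left(3 \right)}}{72} + \frac{721 \operatorname{atan}{\left(\frac{9}{2} \right)}}{384} + 2 \log{\left(7 \right)}

Differentiate the proposed F(y) back; it has to land on f(y) exactly.
F(y) = \frac{y^{5} \operatorname{atan}{\left(3 y \right)}}{4} + \frac{y^{3} \operatorname{atan}{\left(3 y \right)}}{18} - \frac{y^{2} \operatorname{atan}{\left(3 y \right)}}{12} + \frac{5 y \operatorname{atan}{\left(3 y \right)}}{24} + 2 \log{\left(2 y^{2} + \frac{5}{2} \right)} - \frac{\operatorname{atan}{\left(3 y \right)}}{3} is an antiderivative of f.
Check: d/dy[\frac{y^{5} \operatorname{atan}{\left(3 y \right)}}{4} + \frac{y^{3} \operatorname{atan}{\left(3 y \right)}}{18} - \frac{y^{2} \operatorname{atan}{\left(3 y \right)}}{12} + \frac{5 y \operatorname{atan}{\left(3 y \right)}}{24} + 2 \log{\left(2 y^{2} + \frac{5}{2} \right)} - \frac{\operatorname{atan}{\left(3 y \right)}}{3}] = \frac{1080 y^{8} \operatorname{atan}{\left(3 y \right)} + 72 y^{7} + 1614 y^{6} \operatorname{atan}{\left(3 y \right)} - 144 y^{5} \operatorname{atan}{\left(3 y \right)} + 106 y^{5} + 526 y^{4} \operatorname{atan}{\left(3 y \right)} - 24 y^{4} - 196 y^{3} \operatorname{atan}{\left(3 y \right)} + 3536 y^{3} + 265 y^{2} \operatorname{atan}{\left(3 y \right)} - 126 y^{2} - 20 y \operatorname{atan}{\left(3 y \right)} + 459 y + 25 \operatorname{atan}{\left(3 y \right)} - 120}{864 y^{4} + 1176 y^{2} + 120}, which equals f(y).
F(3/2) = \frac{721 \operatorname{atan}{\left(\frac{9}{2} \right)}}{384} + 2 \log{\left(7 \right)}; F(-1) = \frac{67 \operatorname{atan}{\left(3 \right)}}{72} + 2 \log{\left(\frac{9}{2} \right)}.
Integral = F(3/2) - F(-1) = - 2 \log{\left(\frac{9}{2} \right)} - \frac{67 \operatorname{atan}{\left(3 \right)}}{72} + \frac{721 \operatorname{atan}{\left(\frac{9}{2} \right)}}{384} + 2 \log{\left(7 \right)}.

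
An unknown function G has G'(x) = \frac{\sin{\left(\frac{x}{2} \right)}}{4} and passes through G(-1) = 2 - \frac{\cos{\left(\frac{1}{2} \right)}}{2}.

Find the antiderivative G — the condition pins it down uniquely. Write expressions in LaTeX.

A first test for any G(x): its x-derivative must equal the given G'(x).
A general antiderivative is - \frac{\cos{\left(\frac{x}{2} \right)}}{2} + C.
The condition gives C = 2 - \frac{\cos{\left(\frac{1}{2} \right)}}{2} - (- \frac{\cos{\left(\frac{1}{2} \right)}}{2}) = 2.
So G(x) = 2 - \frac{\cos{\left(\frac{x}{2} \right)}}{2}.
Check: d/dx[2 - \frac{\cos{\left(\frac{x}{2} \right)}}{2}] = \frac{\sin{\left(\frac{x}{2} \right)}}{4} = G'(x).

G(x) = 2 - \frac{\cos{\left(\frac{x}{2} \right)}}{2}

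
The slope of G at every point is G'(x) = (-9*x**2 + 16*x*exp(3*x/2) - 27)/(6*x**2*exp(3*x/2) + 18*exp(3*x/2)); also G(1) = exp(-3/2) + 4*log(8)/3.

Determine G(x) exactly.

G(x) = (4*exp(3*x/2)*log(2*x**2 + 6) + 3)*exp(-3*x/2)/3

Since d/dx undoes antidifferentiation here, G(x) must give back the stated G'(x).
A general antiderivative is 4*log(2*x**2 + 6)/3 + exp(-3*x/2) + C.
The condition gives C = exp(-3/2) + 4*log(8)/3 - (exp(-3/2) + 4*log(8)/3) = 0.
So G(x) = (4*exp(3*x/2)*log(2*x**2 + 6) + 3)*exp(-3*x/2)/3.
Check: d/dx[(4*exp(3*x/2)*log(2*x**2 + 6) + 3)*exp(-3*x/2)/3] = (-9*x**2 + 16*x*exp(3*x/2) - 27)/(6*x**2*exp(3*x/2) + 18*exp(3*x/2)) = G'(x).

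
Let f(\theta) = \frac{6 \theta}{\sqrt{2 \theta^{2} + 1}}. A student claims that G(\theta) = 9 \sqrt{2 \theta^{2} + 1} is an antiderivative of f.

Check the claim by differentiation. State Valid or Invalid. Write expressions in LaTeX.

Invalid: d/d\theta[G] - f = \frac{12 \theta}{\sqrt{2 \theta^{2} + 1}}, which is not 0.

d/d\theta[G] = \frac{18 \theta}{\sqrt{2 \theta^{2} + 1}}
d/d\theta[G] - f(\theta) = \frac{12 \theta}{\sqrt{2 \theta^{2} + 1}} != 0.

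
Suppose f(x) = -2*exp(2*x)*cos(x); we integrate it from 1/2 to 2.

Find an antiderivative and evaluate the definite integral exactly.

Since d/dx undoes antidifferentiation here, F'(x) = f(x) is required of F(x).
F(x) = -2*exp(2*x)*sin(x)/5 - 4*exp(2*x)*cos(x)/5 is an antiderivative of f.
Check: d/dx[-2*exp(2*x)*sin(x)/5 - 4*exp(2*x)*cos(x)/5] = -2*exp(2*x)*cos(x) = f(x).
F(2) = -2*exp(4)*sin(2)/5 - 4*exp(4)*cos(2)/5; F(1/2) = -4*exp(1)*cos(1/2)/5 - 2*exp(1)*sin(1/2)/5.
Integral = F(2) - F(1/2) = -2*exp(4)*sin(2)/5 + 2*exp(1)*sin(1/2)/5 + 4*exp(1)*cos(1/2)/5 - 4*exp(4)*cos(2)/5.

Antiderivative: F(x) = -2*exp(2*x)*sin(x)/5 - 4*exp(2*x)*cos(x)/5; value = -2*exp(4)*sin(2)/5 + 2*exp(1)*sin(1/2)/5 + 4*exp(1)*cos(1/2)/5 - 4*exp(4)*cos(2)/5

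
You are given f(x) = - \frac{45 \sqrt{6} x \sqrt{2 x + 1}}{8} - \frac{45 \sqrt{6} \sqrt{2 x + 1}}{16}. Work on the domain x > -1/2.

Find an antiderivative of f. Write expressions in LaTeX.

An antiderivative is F(x) = - \frac{9 \sqrt{6} \left(2 x + 1\right)^{\frac{5}{2}}}{16}.

Integrate term by term and add the pieces.
Check: d/dx[- \frac{9 \sqrt{6} \left(2 x + 1\right)^{\frac{5}{2}}}{16}] = - \frac{45 \sqrt{6} x \sqrt{2 x + 1}}{8} - \frac{45 \sqrt{6} \sqrt{2 x + 1}}{16} = f(x).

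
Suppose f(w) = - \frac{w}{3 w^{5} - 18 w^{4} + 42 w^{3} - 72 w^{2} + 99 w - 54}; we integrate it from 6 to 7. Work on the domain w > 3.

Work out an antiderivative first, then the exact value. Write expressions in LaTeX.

The denominator factors as 3 \left(w - 3\right) \left(w - 2\right) \left(w - 1\right) \left(w^{2} + 3\right); partial fractions split f into directly integrable pieces: - \frac{w + 2}{84 \left(w^{2} + 3\right)} - \frac{1}{24 \left(w - 1\right)} + \frac{2}{21 \left(w - 2\right)} - \frac{1}{24 \left(w - 3\right)}.
F(w) = - \frac{- 48 \log{\left(w - 2 \right)} + 3 \log{\left(w^{2} + 3 \right)} + 21 \log{\left(w^{2} - 4 w + 3 \right)} + 4 \sqrt{3} \operatorname{atan}{\left(\frac{\sqrt{3} w}{3} \right)}}{504} is an antiderivative of f.
Check: d/dw[- \frac{- 48 \log{\left(w - 2 \right)} + 3 \log{\left(w^{2} + 3 \right)} + 21 \log{\left(w^{2} - 4 w + 3 \right)} + 4 \sqrt{3} \operatorname{atan}{\left(\frac{\sqrt{3} w}{3} \right)}}{504}] = - \frac{w}{3 w^{5} - 18 w^{4} + 42 w^{3} - 72 w^{2} + 99 w - 54} = f(w).
F(7) = - \frac{\log{\left(24 \right)}}{24} - \frac{\log{\left(52 \right)}}{168} - \frac{\sqrt{3} \operatorname{atan}{\left(\frac{7 \sqrt{3}}{3} \right)}}{126} + \frac{2 \log{\left(5 \right)}}{21}; F(6) = - \frac{\log{\left(15 \right)}}{24} - \frac{\log{\left(39 \right)}}{168} - \frac{\sqrt{3} \operatorname{atan}{\left(2 \sqrt{3} \right)}}{126} + \frac{2 \log{\left(4 \right)}}{21}.
Integral = F(7) - F(6) = - \frac{\log{\left(24 \right)}}{24} - \frac{2 \log{\left(4 \right)}}{21} - \frac{\log{\left(52 \right)}}{168} - \frac{\sqrt{3} \operatorname{atan}{\left(\frac{7 \sqrt{3}}{3} \right)}}{126} + \frac{\sqrt{3} \operatorname{atan}{\left(2 \sqrt{3} \right)}}{126} + \frac{\log{\left(39 \right)}}{168} + \frac{\log{\left(15 \right)}}{24} + \frac{2 \log{\left(5 \right)}}{21}.

Antiderivative: F(w) = - \frac{- 48 \log{\left(w - 2 \right)} + 3 \log{\left(w^{2} + 3 \right)} + 21 \log{\left(w^{2} - 4 w + 3 \right)} + 4 \sqrt{3} \operatorname{atan}{\left(\frac{\sqrt{3} w}{3} \right)}}{504}; value = - \frac{\log{\left(24 \right)}}{24} - \frac{2 \log{\left(4 \right)}}{21} - \frac{\log{\left(52 \right)}}{168} - \frac{\sqrt{3} \operatorname{atan}{\left(\frac{7 \sqrt{3}}{3} \right)}}{126} + \frac{\sqrt{3} \operatorname{atan}{\left(2 \sqrt{3} \right)}}{126} + \frac{\log{\left(39 \right)}}{168} + \frac{\log{\left(15 \right)}}{24} + \frac{2 \log{\left(5 \right)}}{21}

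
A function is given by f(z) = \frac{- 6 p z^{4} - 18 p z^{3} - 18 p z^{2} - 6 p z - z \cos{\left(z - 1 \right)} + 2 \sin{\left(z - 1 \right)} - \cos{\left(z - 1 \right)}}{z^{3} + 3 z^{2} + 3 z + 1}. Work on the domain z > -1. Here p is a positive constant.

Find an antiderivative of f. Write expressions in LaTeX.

An antiderivative is F(z) = - 3 p z^{2} - \frac{\sin{\left(z - 1 \right)}}{z^{2} + 2 z + 1}.

For F(z) to be correct the identity F'(z) - f(z) = 0 must hold.
Check: d/dz[- 3 p z^{2} - \frac{\sin{\left(z - 1 \right)}}{z^{2} + 2 z + 1}] = \frac{- 6 p z^{4} - 18 p z^{3} - 18 p z^{2} - 6 p z - z \cos{\left(z - 1 \right)} + 2 \sin{\left(z - 1 \right)} - \cos{\left(z - 1 \right)}}{z^{3} + 3 z^{2} + 3 z + 1} = f(z).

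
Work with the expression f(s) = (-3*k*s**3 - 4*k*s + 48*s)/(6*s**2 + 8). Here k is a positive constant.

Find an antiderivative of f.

For F(s) to be correct the identity F'(s) - f(s) = 0 must hold.
Check: d/ds[-k*s**2/4 + 4*log(3*s**2/2 + 2)] = (-3*k*s**3 - 4*k*s + 48*s)/(6*s**2 + 8) = f(s).

An antiderivative is F(s) = -k*s**2/4 + 4*log(3*s**2/2 + 2).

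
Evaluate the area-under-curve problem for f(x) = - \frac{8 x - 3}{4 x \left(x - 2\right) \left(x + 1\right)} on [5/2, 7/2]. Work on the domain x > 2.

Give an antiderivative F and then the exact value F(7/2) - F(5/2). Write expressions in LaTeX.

Antiderivative: F(x) = - \frac{3 \log{\left(x \right)}}{8} - \frac{13 \log{\left(x - 2 \right)}}{24} + \frac{11 \log{\left(x + 1 \right)}}{12}; value = - \frac{31 \log{\left(\frac{7}{2} \right)}}{24} - \frac{13 \log{\left(2 \right)}}{24} - \frac{13 \log{\left(\frac{3}{2} \right)}}{24} + \frac{3 \log{\left(\frac{5}{2} \right)}}{8} + \frac{11 \log{\left(\frac{9}{2} \right)}}{12}

The denominator factors as 4 x \left(x - 2\right) \left(x + 1\right); partial fractions split f into directly integrable pieces: \frac{11}{12 \left(x + 1\right)} - \frac{13}{24 \left(x - 2\right)} - \frac{3}{8 x}.
F(x) = - \frac{3 \log{\left(x \right)}}{8} - \frac{13 \log{\left(x - 2 \right)}}{24} + \frac{11 \log{\left(x + 1 \right)}}{12} is an antiderivative of f.
Check: d/dx[- \frac{3 \log{\left(x \right)}}{8} - \frac{13 \log{\left(x - 2 \right)}}{24} + \frac{11 \log{\left(x + 1 \right)}}{12}] = \frac{3 - 8 x}{4 x^{3} - 4 x^{2} - 8 x}, which equals f(x).
F(7/2) = - \frac{3 \log{\left(\frac{7}{2} \right)}}{8} - \frac{13 \log{\left(\frac{3}{2} \right)}}{24} + \frac{11 \log{\left(\frac{9}{2} \right)}}{12}; F(5/2) = - \frac{3 \log{\left(\frac{5}{2} \right)}}{8} + \frac{13 \log{\left(2 \right)}}{24} + \frac{11 \log{\left(\frac{7}{2} \right)}}{12}.
Integral = F(7/2) - F(5/2) = - \frac{31 \log{\left(\frac{7}{2} \right)}}{24} - \frac{13 \log{\left(2 \right)}}{24} - \frac{13 \log{\left(\frac{3}{2} \right)}}{24} + \frac{3 \log{\left(\frac{5}{2} \right)}}{8} + \frac{11 \log{\left(\frac{9}{2} \right)}}{12}.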